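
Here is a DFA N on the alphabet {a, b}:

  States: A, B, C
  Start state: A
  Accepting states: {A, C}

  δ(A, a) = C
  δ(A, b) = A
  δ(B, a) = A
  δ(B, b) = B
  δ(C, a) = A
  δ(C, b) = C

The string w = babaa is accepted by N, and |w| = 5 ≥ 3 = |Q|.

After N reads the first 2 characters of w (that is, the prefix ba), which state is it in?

Run of N on the first 2 characters of w = b a:
  step 0: A  (start)
  step 1: A  (read b: A→A)
  step 2: C  (read a: A→C)

After reading 2 characters, N is in state C.

C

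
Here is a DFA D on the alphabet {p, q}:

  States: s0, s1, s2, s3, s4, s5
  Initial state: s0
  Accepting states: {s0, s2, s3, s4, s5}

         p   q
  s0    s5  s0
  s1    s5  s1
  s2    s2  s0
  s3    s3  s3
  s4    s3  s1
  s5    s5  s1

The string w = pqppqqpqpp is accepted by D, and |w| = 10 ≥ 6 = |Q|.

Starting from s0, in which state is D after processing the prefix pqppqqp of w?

s5

State sequence: s0 -p-> s5 -q-> s1 -p-> s5 -p-> s5 -q-> s1 -q-> s1 -p-> s5

After reading 7 characters, D is in state s5.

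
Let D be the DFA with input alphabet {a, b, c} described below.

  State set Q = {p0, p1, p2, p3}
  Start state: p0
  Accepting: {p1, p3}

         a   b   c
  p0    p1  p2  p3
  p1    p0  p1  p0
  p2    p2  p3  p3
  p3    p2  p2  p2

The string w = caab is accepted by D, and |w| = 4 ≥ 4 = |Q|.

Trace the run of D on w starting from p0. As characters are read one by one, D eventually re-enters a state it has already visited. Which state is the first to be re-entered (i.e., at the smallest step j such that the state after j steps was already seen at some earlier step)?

State sequence: p0 -c-> p3 -a-> p2 -a-> p2 -b-> p3
First repeat at step 3: p2 was already visited.

The earliest repeat is at step j = 3: D is in p2, which it already visited at step i = 2.

p2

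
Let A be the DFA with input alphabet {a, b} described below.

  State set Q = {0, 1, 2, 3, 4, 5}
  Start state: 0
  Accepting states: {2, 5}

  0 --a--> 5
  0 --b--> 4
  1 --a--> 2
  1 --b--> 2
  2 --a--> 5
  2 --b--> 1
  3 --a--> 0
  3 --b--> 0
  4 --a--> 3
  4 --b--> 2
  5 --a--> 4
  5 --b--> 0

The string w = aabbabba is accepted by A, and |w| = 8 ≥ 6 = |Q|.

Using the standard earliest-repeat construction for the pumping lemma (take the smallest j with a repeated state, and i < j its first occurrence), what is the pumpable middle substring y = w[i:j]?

State sequence: 0 -a-> 5 -a-> 4 -b-> 2 -b-> 1 -a-> 2 -b-> 1 -b-> 2 -a-> 5
First repeat at step 5: 2 was already visited.

So i = 3, j = 5, giving x = w[0:3] = aab, y = w[3:5] = ba, z = w[5:8] = bba.
Check: |xy| = 5 ≤ 6 and |y| = 2 ≥ 1. Reading y takes A from 2 back to 2, so every xyⁱz is accepted.
The DFA has 6 states, so the proof of the pumping lemma guarantees a repeated state among the first 6+1 visited; the segment between the two visits is the pumpable y.

ba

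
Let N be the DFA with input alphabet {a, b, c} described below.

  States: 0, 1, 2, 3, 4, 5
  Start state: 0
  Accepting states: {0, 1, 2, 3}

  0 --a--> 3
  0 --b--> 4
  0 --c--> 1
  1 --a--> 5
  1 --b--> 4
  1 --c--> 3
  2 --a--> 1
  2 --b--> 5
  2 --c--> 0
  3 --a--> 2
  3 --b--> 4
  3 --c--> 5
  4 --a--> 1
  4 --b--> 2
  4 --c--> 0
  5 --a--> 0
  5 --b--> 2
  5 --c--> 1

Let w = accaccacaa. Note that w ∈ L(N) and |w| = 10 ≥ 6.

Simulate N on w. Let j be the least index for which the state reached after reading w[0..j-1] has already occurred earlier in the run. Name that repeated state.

5

State sequence: 0 -a-> 3 -c-> 5 -c-> 1 -a-> 5 -c-> 1 -c-> 3 -a-> 2 -c-> 0 -a-> 3 -a-> 2
First repeat at step 4: 5 was already visited.

The earliest repeat is at step j = 4: N is in 5, which it already visited at step i = 2.
Since N has 6 states, any run of length ≥ 6 visits 6+1 states, so by pigeonhole some state repeats within the first 6 steps — that repeat gives the pumpable loop.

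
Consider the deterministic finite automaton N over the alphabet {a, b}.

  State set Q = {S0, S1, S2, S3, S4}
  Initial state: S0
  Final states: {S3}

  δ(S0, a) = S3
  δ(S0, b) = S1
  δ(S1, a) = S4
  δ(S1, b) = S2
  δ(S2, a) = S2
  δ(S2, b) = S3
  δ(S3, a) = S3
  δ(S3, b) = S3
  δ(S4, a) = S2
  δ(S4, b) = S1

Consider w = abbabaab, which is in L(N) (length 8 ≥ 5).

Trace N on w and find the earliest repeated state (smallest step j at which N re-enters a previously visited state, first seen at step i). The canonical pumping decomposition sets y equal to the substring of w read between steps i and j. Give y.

State sequence: S0 -a-> S3 -b-> S3 -b-> S3 -a-> S3 -b-> S3 -a-> S3 -a-> S3 -b-> S3
First repeat at step 2: S3 was already visited.

So i = 1, j = 2, giving x = w[0:1] = a, y = w[1:2] = b, z = w[2:8] = babaab.
Check: |xy| = 2 ≤ 5 and |y| = 1 ≥ 1. Reading y takes N from S3 back to S3, so every xyⁱz is accepted.
Pumping length from the standard proof: p = 5 (the number of states). The repeated state found above gives |xy| = j ≤ 5 and |y| = j − i ≥ 1.

b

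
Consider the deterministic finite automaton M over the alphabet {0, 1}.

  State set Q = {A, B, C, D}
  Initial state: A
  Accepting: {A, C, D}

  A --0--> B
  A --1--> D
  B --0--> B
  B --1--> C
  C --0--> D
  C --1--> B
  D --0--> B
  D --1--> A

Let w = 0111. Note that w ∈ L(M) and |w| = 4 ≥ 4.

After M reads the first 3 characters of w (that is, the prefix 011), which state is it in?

B

Run of M on the first 3 characters of w = 0 1 1:
  step 0: A  (start)
  step 1: B  (read 0: A→B)
  step 2: C  (read 1: B→C)
  step 3: B  (read 1: C→B)

After reading 3 characters, M is in state B.
(This kind of state-tracing is the core of the pumping-lemma construction: with 4 states, pigeonhole forces a repeat within the first 4 steps.)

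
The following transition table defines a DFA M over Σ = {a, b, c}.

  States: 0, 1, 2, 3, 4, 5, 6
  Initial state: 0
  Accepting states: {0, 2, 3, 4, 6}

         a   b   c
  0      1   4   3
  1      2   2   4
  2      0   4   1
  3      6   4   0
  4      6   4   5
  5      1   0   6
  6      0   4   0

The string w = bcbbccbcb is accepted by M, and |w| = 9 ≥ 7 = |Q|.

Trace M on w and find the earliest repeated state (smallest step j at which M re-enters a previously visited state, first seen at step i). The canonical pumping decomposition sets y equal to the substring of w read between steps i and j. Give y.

State sequence: 0 -b-> 4 -c-> 5 -b-> 0 -b-> 4 -c-> 5 -c-> 6 -b-> 4 -c-> 5 -b-> 0
First repeat at step 3: 0 was already visited.

So i = 0, j = 3, giving x = w[0:0] = ε, y = w[0:3] = bcb, z = w[3:9] = bccbcb.
Check: |xy| = 3 ≤ 7 and |y| = 3 ≥ 1. Reading y takes M from 0 back to 0, so every xyⁱz is accepted.
With |Q| = 7, pigeonhole forces a state repeat no later than step 7; the substring read between the first and second visits to that state can be pumped.

bcb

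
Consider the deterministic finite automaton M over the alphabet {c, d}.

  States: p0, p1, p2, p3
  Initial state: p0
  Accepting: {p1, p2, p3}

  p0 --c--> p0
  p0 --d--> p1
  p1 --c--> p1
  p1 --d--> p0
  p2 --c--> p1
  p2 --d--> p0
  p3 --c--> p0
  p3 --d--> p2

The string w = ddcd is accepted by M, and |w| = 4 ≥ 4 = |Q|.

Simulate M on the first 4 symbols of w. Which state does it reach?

State sequence: p0 -d-> p1 -d-> p0 -c-> p0 -d-> p1

After reading 4 characters, M is in state p1.

p1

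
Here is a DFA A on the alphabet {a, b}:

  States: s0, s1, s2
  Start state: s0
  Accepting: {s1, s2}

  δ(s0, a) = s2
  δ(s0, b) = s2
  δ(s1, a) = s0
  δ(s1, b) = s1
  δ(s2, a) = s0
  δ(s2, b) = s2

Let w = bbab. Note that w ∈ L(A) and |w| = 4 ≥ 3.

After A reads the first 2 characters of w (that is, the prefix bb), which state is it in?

s2

Run of A on the first 2 characters of w = b b:
  step 0: s0  (start)
  step 1: s2  (read b: s0→s2)
  step 2: s2  (read b: s2→s2)

After reading 2 characters, A is in state s2.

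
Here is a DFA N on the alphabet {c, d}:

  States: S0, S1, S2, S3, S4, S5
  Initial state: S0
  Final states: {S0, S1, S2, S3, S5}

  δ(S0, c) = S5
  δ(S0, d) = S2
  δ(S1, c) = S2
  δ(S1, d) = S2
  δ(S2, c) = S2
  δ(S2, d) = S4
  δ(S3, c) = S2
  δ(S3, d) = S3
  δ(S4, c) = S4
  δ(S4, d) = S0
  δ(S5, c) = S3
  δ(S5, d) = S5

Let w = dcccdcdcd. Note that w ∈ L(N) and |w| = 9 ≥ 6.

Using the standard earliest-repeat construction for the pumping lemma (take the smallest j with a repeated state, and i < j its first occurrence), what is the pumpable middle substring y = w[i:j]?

c

Run of N on w = d c c c d c d c d:
  step 0: S0  (start)
  step 1: S2  (read d: S0→S2)
  step 2: S2  (read c: S2→S2)   ← first repeat (S2 seen earlier)
  step 3: S2  (read c: S2→S2)
  step 4: S2  (read c: S2→S2)
  step 5: S4  (read d: S2→S4)
  step 6: S4  (read c: S4→S4)
  step 7: S0  (read d: S4→S0)
  step 8: S5  (read c: S0→S5)
  step 9: S5  (read d: S5→S5)

So i = 1, j = 2, giving x = w[0:1] = d, y = w[1:2] = c, z = w[2:9] = ccdcdcd.
Check: |xy| = 2 ≤ 6 and |y| = 1 ≥ 1. Reading y takes N from S2 back to S2, so every xyⁱz is accepted.
Pumping length from the standard proof: p = 6 (the number of states). The repeated state found above gives |xy| = j ≤ 6 and |y| = j − i ≥ 1.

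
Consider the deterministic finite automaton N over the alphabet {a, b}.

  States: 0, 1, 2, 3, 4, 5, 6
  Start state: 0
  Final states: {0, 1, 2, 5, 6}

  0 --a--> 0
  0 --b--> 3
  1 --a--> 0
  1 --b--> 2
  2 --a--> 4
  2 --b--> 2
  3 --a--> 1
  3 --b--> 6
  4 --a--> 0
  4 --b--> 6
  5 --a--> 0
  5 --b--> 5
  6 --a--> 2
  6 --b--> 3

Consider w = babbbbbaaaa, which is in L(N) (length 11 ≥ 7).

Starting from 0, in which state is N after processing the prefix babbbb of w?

2

State sequence: 0 -b-> 3 -a-> 1 -b-> 2 -b-> 2 -b-> 2 -b-> 2

After reading 6 characters, N is in state 2.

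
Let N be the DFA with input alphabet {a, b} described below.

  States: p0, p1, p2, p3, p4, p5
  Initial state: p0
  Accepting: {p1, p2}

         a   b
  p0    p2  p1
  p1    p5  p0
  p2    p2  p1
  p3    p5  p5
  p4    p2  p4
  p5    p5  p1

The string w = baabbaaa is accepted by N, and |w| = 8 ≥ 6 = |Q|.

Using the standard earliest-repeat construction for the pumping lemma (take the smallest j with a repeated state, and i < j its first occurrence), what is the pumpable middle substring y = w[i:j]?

a

State sequence: p0 -b-> p1 -a-> p5 -a-> p5 -b-> p1 -b-> p0 -a-> p2 -a-> p2 -a-> p2
First repeat at step 3: p5 was already visited.

So i = 2, j = 3, giving x = w[0:2] = ba, y = w[2:3] = a, z = w[3:8] = bbaaa.
Check: |xy| = 3 ≤ 6 and |y| = 1 ≥ 1. Reading y takes N from p5 back to p5, so every xyⁱz is accepted.
Since N has 6 states, any run of length ≥ 6 visits 6+1 states, so by pigeonhole some state repeats within the first 6 steps — that repeat gives the pumpable loop.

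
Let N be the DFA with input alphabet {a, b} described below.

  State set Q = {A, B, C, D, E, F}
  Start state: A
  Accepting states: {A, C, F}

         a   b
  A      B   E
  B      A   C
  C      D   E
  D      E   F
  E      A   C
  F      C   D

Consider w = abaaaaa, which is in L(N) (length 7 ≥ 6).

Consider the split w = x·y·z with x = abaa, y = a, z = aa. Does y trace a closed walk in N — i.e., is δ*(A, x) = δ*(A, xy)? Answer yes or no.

no

State sequence: A -a-> B -b-> C -a-> D -a-> E -a-> A

After x (step 4): E. After xy (step 5): A.
They differ (E ≠ A), so y is not a cycle from the state after x; this split is not the one the pumping-lemma construction produces, and pumping y need not keep the string in L(N).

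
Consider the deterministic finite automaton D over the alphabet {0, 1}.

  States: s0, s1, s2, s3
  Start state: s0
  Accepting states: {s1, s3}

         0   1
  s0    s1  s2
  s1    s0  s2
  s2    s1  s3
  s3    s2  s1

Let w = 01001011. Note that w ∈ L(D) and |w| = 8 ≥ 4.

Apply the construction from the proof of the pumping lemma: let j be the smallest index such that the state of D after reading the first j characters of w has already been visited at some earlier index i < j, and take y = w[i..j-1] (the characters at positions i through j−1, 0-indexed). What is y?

10

State sequence: s0 -0-> s1 -1-> s2 -0-> s1 -0-> s0 -1-> s2 -0-> s1 -1-> s2 -1-> s3
First repeat at step 3: s1 was already visited.

So i = 1, j = 3, giving x = w[0:1] = 0, y = w[1:3] = 10, z = w[3:8] = 01011.
Check: |xy| = 3 ≤ 4 and |y| = 2 ≥ 1. Reading y takes D from s1 back to s1, so every xyⁱz is accepted.
With |Q| = 4, pigeonhole forces a state repeat no later than step 4; the substring read between the first and second visits to that state can be pumped.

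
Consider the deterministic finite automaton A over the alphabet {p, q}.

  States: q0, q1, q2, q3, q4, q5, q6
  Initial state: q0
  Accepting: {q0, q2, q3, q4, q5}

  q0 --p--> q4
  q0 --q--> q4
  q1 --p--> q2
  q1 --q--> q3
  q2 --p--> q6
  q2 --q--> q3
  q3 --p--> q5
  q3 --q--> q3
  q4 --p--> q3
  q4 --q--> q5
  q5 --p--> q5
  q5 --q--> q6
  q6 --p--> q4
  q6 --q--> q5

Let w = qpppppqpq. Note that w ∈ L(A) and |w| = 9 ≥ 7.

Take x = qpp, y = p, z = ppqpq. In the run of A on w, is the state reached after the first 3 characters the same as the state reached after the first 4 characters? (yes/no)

yes

State sequence: q0 -q-> q4 -p-> q3 -p-> q5 -p-> q5

After x (step 3): q5. After xy (step 4): q5.
They match, so y = p drives A around a cycle from q5 back to itself; pumping y any number of times keeps A in q5 before reading z, and xyⁱz ∈ L(A) for every i ≥ 0.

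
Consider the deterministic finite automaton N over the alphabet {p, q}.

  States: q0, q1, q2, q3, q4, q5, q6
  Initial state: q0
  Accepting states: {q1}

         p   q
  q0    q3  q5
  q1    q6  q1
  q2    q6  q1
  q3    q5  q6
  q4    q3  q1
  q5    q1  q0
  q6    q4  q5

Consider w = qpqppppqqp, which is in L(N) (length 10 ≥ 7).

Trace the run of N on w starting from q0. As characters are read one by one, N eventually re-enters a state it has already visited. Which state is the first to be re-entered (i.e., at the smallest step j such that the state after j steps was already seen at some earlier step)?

Run of N on w = q p q p p p p q q p:
  step 0: q0  (start)
  step 1: q5  (read q: q0→q5)
  step 2: q1  (read p: q5→q1)
  step 3: q1  (read q: q1→q1)   ← first repeat (q1 seen earlier)
  step 4: q6  (read p: q1→q6)
  step 5: q4  (read p: q6→q4)
  step 6: q3  (read p: q4→q3)
  step 7: q5  (read p: q3→q5)
  step 8: q0  (read q: q5→q0)
  step 9: q5  (read q: q0→q5)
  step 10: q1  (read p: q5→q1)

The earliest repeat is at step j = 3: N is in q1, which it already visited at step i = 2.

q1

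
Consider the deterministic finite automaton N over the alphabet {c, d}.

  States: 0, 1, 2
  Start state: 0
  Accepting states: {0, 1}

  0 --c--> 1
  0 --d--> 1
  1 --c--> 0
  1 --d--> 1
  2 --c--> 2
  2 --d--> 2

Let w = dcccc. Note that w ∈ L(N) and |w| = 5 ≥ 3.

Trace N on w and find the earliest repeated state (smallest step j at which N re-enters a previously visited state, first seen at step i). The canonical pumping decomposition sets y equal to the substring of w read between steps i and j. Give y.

dc

Run of N on w = d c c c c:
  step 0: 0  (start)
  step 1: 1  (read d: 0→1)
  step 2: 0  (read c: 1→0)   ← first repeat (0 seen earlier)
  step 3: 1  (read c: 0→1)
  step 4: 0  (read c: 1→0)
  step 5: 1  (read c: 0→1)

So i = 0, j = 2, giving x = w[0:0] = ε, y = w[0:2] = dc, z = w[2:5] = ccc.
Check: |xy| = 2 ≤ 3 and |y| = 2 ≥ 1. Reading y takes N from 0 back to 0, so every xyⁱz is accepted.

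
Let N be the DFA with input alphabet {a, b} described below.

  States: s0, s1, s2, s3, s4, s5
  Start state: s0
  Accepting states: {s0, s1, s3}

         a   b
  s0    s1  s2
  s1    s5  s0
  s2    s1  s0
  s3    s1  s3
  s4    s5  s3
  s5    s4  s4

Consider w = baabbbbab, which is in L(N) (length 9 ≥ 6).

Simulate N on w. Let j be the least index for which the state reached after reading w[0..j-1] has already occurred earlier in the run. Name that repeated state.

State sequence: s0 -b-> s2 -a-> s1 -a-> s5 -b-> s4 -b-> s3 -b-> s3 -b-> s3 -a-> s1 -b-> s0
First repeat at step 6: s3 was already visited.

The earliest repeat is at step j = 6: N is in s3, which it already visited at step i = 5.

s3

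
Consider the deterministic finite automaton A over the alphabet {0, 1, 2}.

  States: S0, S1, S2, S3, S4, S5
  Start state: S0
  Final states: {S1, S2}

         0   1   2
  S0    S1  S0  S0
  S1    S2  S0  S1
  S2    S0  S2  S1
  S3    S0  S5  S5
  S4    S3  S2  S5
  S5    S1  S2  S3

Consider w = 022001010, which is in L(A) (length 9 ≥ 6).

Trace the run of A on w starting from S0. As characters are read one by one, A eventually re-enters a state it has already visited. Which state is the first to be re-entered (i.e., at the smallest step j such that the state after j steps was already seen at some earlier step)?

Run of A on w = 0 2 2 0 0 1 0 1 0:
  step 0: S0  (start)
  step 1: S1  (read 0: S0→S1)
  step 2: S1  (read 2: S1→S1)   ← first repeat (S1 seen earlier)
  step 3: S1  (read 2: S1→S1)
  step 4: S2  (read 0: S1→S2)
  step 5: S0  (read 0: S2→S0)
  step 6: S0  (read 1: S0→S0)
  step 7: S1  (read 0: S0→S1)
  step 8: S0  (read 1: S1→S0)
  step 9: S1  (read 0: S0→S1)

The earliest repeat is at step j = 2: A is in S1, which it already visited at step i = 1.
The DFA has 6 states, so the proof of the pumping lemma guarantees a repeated state among the first 6+1 visited; the segment between the two visits is the pumpable y.

S1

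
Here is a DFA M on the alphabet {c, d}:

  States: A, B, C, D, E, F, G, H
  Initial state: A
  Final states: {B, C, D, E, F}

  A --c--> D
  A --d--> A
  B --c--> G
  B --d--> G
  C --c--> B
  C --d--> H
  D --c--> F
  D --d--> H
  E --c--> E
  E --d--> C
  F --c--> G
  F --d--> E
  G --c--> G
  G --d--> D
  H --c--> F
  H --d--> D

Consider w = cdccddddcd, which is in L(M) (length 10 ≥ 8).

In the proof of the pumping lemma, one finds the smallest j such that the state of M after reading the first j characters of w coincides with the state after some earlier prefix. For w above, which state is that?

Run of M on w = c d c c d d d d c d:
  step 0: A  (start)
  step 1: D  (read c: A→D)
  step 2: H  (read d: D→H)
  step 3: F  (read c: H→F)
  step 4: G  (read c: F→G)
  step 5: D  (read d: G→D)   ← first repeat (D seen earlier)
  step 6: H  (read d: D→H)
  step 7: D  (read d: H→D)
  step 8: H  (read d: D→H)
  step 9: F  (read c: H→F)
  step 10: E  (read d: F→E)

The earliest repeat is at step j = 5: M is in D, which it already visited at step i = 1.
Pumping length from the standard proof: p = 8 (the number of states). The repeated state found above gives |xy| = j ≤ 8 and |y| = j − i ≥ 1.

D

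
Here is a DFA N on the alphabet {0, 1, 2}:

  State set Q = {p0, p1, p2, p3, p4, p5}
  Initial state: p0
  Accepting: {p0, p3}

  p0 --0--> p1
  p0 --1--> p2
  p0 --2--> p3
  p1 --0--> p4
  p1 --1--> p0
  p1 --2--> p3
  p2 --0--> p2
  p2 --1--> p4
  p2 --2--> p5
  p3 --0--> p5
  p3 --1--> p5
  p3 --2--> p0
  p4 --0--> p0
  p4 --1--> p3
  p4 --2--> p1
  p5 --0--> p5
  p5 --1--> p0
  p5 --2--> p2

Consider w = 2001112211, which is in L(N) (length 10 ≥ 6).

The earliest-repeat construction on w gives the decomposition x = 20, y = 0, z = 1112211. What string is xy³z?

200001112211

xy^3z = 20·0·0·0·1112211 = 200001112211.
Reading y = 0 takes N from p5 back to p5, so after x·y·y·y the machine is still in p5, and z then leads to the accepting state p0. Hence 200001112211 ∈ L(N).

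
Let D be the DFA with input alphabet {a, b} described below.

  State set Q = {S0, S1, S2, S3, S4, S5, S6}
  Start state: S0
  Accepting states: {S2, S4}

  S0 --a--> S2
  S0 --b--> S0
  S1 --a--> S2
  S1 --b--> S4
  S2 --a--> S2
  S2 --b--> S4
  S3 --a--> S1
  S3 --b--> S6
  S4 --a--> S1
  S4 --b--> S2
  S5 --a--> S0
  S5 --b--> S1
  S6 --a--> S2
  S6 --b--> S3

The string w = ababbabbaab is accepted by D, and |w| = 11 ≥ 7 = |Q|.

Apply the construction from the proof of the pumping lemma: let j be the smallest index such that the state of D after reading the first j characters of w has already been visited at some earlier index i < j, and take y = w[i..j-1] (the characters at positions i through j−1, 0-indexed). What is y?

ab

State sequence: S0 -a-> S2 -b-> S4 -a-> S1 -b-> S4 -b-> S2 -a-> S2 -b-> S4 -b-> S2 -a-> S2 -a-> S2 -b-> S4
First repeat at step 4: S4 was already visited.

So i = 2, j = 4, giving x = w[0:2] = ab, y = w[2:4] = ab, z = w[4:11] = babbaab.
Check: |xy| = 4 ≤ 7 and |y| = 2 ≥ 1. Reading y takes D from S4 back to S4, so every xyⁱz is accepted.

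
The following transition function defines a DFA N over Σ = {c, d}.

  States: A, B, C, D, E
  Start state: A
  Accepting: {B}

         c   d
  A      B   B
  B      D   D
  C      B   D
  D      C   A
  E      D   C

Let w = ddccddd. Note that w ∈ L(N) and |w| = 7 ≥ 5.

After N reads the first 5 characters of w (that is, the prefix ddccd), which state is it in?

Run of N on the first 5 characters of w = d d c c d:
  step 0: A  (start)
  step 1: B  (read d: A→B)
  step 2: D  (read d: B→D)
  step 3: C  (read c: D→C)
  step 4: B  (read c: C→B)
  step 5: D  (read d: B→D)

After reading 5 characters, N is in state D.
(This kind of state-tracing is the core of the pumping-lemma construction: with 5 states, pigeonhole forces a repeat within the first 5 steps.)

D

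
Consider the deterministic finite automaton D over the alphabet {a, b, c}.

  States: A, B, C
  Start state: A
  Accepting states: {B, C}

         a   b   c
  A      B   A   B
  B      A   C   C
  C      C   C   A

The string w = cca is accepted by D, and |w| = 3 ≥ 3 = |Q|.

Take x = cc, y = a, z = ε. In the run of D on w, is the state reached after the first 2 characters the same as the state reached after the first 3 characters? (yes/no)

State sequence: A -c-> B -c-> C -a-> C

After x (step 2): C. After xy (step 3): C.
They match, so y = a drives D around a cycle from C back to itself; pumping y any number of times keeps D in C before reading z, and xyⁱz ∈ L(D) for every i ≥ 0.

yes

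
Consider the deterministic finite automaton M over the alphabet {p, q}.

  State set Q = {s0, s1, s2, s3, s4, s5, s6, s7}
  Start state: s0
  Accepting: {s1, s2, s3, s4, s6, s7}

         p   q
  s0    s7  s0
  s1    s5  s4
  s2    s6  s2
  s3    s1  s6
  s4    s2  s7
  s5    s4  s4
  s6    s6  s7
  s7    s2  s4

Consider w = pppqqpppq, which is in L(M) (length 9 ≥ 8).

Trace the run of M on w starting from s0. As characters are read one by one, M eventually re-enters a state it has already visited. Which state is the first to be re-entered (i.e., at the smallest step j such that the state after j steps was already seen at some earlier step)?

Run of M on w = p p p q q p p p q:
  step 0: s0  (start)
  step 1: s7  (read p: s0→s7)
  step 2: s2  (read p: s7→s2)
  step 3: s6  (read p: s2→s6)
  step 4: s7  (read q: s6→s7)   ← first repeat (s7 seen earlier)
  step 5: s4  (read q: s7→s4)
  step 6: s2  (read p: s4→s2)
  step 7: s6  (read p: s2→s6)
  step 8: s6  (read p: s6→s6)
  step 9: s7  (read q: s6→s7)

The earliest repeat is at step j = 4: M is in s7, which it already visited at step i = 1.
Pumping length from the standard proof: p = 8 (the number of states). The repeated state found above gives |xy| = j ≤ 8 and |y| = j − i ≥ 1.

s7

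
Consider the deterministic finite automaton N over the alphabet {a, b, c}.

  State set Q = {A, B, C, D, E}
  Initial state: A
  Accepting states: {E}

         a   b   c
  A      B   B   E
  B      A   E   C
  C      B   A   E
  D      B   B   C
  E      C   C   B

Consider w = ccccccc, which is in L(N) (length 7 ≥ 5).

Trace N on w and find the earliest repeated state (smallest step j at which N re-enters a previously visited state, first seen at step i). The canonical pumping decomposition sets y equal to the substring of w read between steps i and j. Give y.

ccc

State sequence: A -c-> E -c-> B -c-> C -c-> E -c-> B -c-> C -c-> E
First repeat at step 4: E was already visited.

So i = 1, j = 4, giving x = w[0:1] = c, y = w[1:4] = ccc, z = w[4:7] = ccc.
Check: |xy| = 4 ≤ 5 and |y| = 3 ≥ 1. Reading y takes N from E back to E, so every xyⁱz is accepted.
The DFA has 5 states, so the proof of the pumping lemma guarantees a repeated state among the first 5+1 visited; the segment between the two visits is the pumpable y.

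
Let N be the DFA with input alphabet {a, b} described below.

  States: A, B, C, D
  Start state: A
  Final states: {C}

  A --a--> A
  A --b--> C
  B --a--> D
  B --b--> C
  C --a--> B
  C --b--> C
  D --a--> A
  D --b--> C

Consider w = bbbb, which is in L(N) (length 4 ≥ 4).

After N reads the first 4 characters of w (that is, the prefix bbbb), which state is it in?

Run of N on the first 4 characters of w = b b b b:
  step 0: A  (start)
  step 1: C  (read b: A→C)
  step 2: C  (read b: C→C)
  step 3: C  (read b: C→C)
  step 4: C  (read b: C→C)

After reading 4 characters, N is in state C.
(This kind of state-tracing is the core of the pumping-lemma construction: with 4 states, pigeonhole forces a repeat within the first 4 steps.)

C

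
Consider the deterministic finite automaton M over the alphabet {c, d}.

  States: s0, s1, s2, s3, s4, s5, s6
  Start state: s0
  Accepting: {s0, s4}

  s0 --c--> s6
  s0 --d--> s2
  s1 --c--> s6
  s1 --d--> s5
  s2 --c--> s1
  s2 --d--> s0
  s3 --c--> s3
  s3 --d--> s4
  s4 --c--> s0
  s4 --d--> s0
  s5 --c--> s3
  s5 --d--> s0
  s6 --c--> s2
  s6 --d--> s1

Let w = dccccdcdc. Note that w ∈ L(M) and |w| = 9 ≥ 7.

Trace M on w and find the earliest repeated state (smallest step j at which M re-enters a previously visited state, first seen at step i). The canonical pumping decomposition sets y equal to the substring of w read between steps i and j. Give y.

ccc

State sequence: s0 -d-> s2 -c-> s1 -c-> s6 -c-> s2 -c-> s1 -d-> s5 -c-> s3 -d-> s4 -c-> s0
First repeat at step 4: s2 was already visited.

So i = 1, j = 4, giving x = w[0:1] = d, y = w[1:4] = ccc, z = w[4:9] = cdcdc.
Check: |xy| = 4 ≤ 7 and |y| = 3 ≥ 1. Reading y takes M from s2 back to s2, so every xyⁱz is accepted.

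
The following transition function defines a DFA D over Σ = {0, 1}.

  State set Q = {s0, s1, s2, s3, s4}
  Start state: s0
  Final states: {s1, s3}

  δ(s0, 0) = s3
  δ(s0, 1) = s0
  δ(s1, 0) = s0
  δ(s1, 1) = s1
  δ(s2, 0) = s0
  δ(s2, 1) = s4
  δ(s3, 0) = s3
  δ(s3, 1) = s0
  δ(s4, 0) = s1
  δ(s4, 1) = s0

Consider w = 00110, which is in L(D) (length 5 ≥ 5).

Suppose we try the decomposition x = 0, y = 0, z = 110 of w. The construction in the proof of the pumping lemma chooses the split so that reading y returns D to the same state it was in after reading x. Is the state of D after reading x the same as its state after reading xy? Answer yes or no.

yes

Run of D on the first 2 characters of w = 0 0:
  step 0: s0  (start)
  step 1: s3  (read 0: s0→s3)
  step 2: s3  (read 0: s3→s3)

After x (step 1): s3. After xy (step 2): s3.
They match, so y = 0 drives D around a cycle from s3 back to itself; pumping y any number of times keeps D in s3 before reading z, and xyⁱz ∈ L(D) for every i ≥ 0.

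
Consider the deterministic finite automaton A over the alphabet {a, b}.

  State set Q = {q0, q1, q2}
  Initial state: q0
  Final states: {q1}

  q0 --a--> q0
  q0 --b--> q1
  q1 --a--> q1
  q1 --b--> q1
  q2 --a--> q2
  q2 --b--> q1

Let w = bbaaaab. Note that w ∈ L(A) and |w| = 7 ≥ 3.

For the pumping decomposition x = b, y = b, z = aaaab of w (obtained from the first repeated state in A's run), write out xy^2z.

bbbaaaab

xy^2z = b·b·b·aaaab = bbbaaaab.
Reading y = b takes A from q1 back to q1, so after x·y·y the machine is still in q1, and z then leads to the accepting state q1. Hence bbbaaaab ∈ L(A).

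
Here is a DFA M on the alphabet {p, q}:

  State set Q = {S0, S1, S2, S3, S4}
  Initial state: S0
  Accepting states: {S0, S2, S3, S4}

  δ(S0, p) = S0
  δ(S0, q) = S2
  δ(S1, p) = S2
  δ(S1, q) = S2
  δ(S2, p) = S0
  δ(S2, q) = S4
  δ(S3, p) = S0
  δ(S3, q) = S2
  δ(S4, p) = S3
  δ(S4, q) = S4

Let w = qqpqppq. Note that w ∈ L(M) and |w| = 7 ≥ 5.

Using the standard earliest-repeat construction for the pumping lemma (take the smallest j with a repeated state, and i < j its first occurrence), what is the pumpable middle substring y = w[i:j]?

State sequence: S0 -q-> S2 -q-> S4 -p-> S3 -q-> S2 -p-> S0 -p-> S0 -q-> S2
First repeat at step 4: S2 was already visited.

So i = 1, j = 4, giving x = w[0:1] = q, y = w[1:4] = qpq, z = w[4:7] = ppq.
Check: |xy| = 4 ≤ 5 and |y| = 3 ≥ 1. Reading y takes M from S2 back to S2, so every xyⁱz is accepted.
Since M has 5 states, any run of length ≥ 5 visits 5+1 states, so by pigeonhole some state repeats within the first 5 steps — that repeat gives the pumpable loop.

qpq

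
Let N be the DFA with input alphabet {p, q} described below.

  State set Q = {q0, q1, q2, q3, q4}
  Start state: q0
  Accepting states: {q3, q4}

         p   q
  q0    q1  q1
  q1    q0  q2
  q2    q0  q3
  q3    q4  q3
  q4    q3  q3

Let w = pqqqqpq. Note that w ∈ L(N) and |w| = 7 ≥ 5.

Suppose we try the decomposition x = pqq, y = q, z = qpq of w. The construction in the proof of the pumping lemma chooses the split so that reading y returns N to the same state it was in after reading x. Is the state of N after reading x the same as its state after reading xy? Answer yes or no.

yes

State sequence: q0 -p-> q1 -q-> q2 -q-> q3 -q-> q3

After x (step 3): q3. After xy (step 4): q3.
They match, so y = q drives N around a cycle from q3 back to itself; pumping y any number of times keeps N in q3 before reading z, and xyⁱz ∈ L(N) for every i ≥ 0.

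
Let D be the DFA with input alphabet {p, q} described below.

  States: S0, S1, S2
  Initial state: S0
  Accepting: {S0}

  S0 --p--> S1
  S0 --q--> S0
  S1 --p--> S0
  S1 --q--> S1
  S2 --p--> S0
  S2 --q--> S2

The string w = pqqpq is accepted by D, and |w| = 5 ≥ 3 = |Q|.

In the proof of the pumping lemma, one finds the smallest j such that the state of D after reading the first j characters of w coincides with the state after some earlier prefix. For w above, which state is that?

State sequence: S0 -p-> S1 -q-> S1 -q-> S1 -p-> S0 -q-> S0
First repeat at step 2: S1 was already visited.

The earliest repeat is at step j = 2: D is in S1, which it already visited at step i = 1.
Since D has 3 states, any run of length ≥ 3 visits 3+1 states, so by pigeonhole some state repeats within the first 3 steps — that repeat gives the pumpable loop.

S1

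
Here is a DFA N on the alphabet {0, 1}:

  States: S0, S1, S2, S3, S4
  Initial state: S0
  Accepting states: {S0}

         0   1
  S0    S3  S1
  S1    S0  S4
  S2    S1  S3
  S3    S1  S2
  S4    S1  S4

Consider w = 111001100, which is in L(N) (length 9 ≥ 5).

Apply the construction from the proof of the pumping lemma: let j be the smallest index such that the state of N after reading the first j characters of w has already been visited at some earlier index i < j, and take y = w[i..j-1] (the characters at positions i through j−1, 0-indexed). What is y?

1

State sequence: S0 -1-> S1 -1-> S4 -1-> S4 -0-> S1 -0-> S0 -1-> S1 -1-> S4 -0-> S1 -0-> S0
First repeat at step 3: S4 was already visited.

So i = 2, j = 3, giving x = w[0:2] = 11, y = w[2:3] = 1, z = w[3:9] = 001100.
Check: |xy| = 3 ≤ 5 and |y| = 1 ≥ 1. Reading y takes N from S4 back to S4, so every xyⁱz is accepted.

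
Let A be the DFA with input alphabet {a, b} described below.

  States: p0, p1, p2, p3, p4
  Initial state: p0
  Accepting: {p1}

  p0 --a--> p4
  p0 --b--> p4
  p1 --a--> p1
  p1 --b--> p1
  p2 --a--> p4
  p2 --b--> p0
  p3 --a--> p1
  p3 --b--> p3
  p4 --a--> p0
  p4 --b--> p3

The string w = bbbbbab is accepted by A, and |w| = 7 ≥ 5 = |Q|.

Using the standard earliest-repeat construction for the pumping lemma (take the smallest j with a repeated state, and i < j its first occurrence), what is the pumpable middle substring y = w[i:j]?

b

Run of A on w = b b b b b a b:
  step 0: p0  (start)
  step 1: p4  (read b: p0→p4)
  step 2: p3  (read b: p4→p3)
  step 3: p3  (read b: p3→p3)   ← first repeat (p3 seen earlier)
  step 4: p3  (read b: p3→p3)
  step 5: p3  (read b: p3→p3)
  step 6: p1  (read a: p3→p1)
  step 7: p1  (read b: p1→p1)

So i = 2, j = 3, giving x = w[0:2] = bb, y = w[2:3] = b, z = w[3:7] = bbab.
Check: |xy| = 3 ≤ 5 and |y| = 1 ≥ 1. Reading y takes A from p3 back to p3, so every xyⁱz is accepted.
With |Q| = 5, pigeonhole forces a state repeat no later than step 5; the substring read between the first and second visits to that state can be pumped.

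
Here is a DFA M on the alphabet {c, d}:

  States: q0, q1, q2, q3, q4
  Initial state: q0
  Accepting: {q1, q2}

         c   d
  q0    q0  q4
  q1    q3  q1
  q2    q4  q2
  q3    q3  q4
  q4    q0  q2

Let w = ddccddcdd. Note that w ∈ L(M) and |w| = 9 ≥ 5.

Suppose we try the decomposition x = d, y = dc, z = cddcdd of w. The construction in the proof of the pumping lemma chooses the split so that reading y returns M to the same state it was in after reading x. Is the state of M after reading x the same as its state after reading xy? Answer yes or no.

yes

Run of M on the first 3 characters of w = d d c:
  step 0: q0  (start)
  step 1: q4  (read d: q0→q4)
  step 2: q2  (read d: q4→q2)
  step 3: q4  (read c: q2→q4)

After x (step 1): q4. After xy (step 3): q4.
They match, so y = dc drives M around a cycle from q4 back to itself; pumping y any number of times keeps M in q4 before reading z, and xyⁱz ∈ L(M) for every i ≥ 0.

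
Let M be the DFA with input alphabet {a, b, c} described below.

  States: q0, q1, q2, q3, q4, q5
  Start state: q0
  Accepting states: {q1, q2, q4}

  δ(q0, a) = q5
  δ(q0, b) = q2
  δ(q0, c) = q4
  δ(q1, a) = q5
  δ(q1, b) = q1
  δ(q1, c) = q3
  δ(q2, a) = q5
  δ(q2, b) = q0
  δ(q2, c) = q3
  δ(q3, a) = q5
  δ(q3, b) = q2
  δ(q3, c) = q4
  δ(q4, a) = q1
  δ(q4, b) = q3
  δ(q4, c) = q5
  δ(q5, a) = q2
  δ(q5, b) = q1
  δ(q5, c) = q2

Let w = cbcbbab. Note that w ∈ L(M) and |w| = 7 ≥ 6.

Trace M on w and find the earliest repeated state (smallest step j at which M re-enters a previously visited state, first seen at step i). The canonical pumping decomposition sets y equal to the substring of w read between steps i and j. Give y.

bc

State sequence: q0 -c-> q4 -b-> q3 -c-> q4 -b-> q3 -b-> q2 -a-> q5 -b-> q1
First repeat at step 3: q4 was already visited.

So i = 1, j = 3, giving x = w[0:1] = c, y = w[1:3] = bc, z = w[3:7] = bbab.
Check: |xy| = 3 ≤ 6 and |y| = 2 ≥ 1. Reading y takes M from q4 back to q4, so every xyⁱz is accepted.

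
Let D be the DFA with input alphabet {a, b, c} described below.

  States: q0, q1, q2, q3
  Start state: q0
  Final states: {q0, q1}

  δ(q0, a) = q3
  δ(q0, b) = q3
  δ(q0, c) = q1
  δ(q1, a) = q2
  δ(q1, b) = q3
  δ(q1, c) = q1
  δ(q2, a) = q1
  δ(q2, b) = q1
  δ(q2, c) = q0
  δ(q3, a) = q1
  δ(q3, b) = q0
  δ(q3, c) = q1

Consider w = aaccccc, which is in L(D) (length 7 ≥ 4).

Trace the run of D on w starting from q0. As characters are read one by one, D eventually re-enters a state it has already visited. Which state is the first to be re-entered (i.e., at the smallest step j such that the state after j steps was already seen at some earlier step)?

q1

Run of D on w = a a c c c c c:
  step 0: q0  (start)
  step 1: q3  (read a: q0→q3)
  step 2: q1  (read a: q3→q1)
  step 3: q1  (read c: q1→q1)   ← first repeat (q1 seen earlier)
  step 4: q1  (read c: q1→q1)
  step 5: q1  (read c: q1→q1)
  step 6: q1  (read c: q1→q1)
  step 7: q1  (read c: q1→q1)

The earliest repeat is at step j = 3: D is in q1, which it already visited at step i = 2.
Pumping length from the standard proof: p = 4 (the number of states). The repeated state found above gives |xy| = j ≤ 4 and |y| = j − i ≥ 1.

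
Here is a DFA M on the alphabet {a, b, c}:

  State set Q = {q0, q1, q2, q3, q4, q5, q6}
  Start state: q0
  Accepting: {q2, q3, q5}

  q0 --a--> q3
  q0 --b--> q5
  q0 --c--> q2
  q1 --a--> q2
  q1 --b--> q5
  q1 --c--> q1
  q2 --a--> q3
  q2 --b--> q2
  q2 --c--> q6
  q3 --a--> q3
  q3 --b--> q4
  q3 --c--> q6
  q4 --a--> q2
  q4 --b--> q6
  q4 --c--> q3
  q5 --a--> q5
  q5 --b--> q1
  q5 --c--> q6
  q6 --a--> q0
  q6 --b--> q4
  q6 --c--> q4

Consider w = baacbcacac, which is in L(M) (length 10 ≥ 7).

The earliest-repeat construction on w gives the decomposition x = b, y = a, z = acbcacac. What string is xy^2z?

baaacbcacac

xy^2z = b·a·a·acbcacac = baaacbcacac.
Reading y = a takes M from q5 back to q5, so after x·y·y the machine is still in q5, and z then leads to the accepting state q2. Hence baaacbcacac ∈ L(M).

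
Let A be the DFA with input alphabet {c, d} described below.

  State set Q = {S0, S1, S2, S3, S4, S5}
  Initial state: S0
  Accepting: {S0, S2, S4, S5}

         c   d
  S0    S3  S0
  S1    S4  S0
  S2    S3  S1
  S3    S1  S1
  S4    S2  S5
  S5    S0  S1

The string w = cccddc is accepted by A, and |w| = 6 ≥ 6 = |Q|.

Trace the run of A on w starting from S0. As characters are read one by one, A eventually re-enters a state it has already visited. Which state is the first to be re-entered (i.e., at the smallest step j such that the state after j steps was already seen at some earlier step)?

State sequence: S0 -c-> S3 -c-> S1 -c-> S4 -d-> S5 -d-> S1 -c-> S4
First repeat at step 5: S1 was already visited.

The earliest repeat is at step j = 5: A is in S1, which it already visited at step i = 2.
Pumping length from the standard proof: p = 6 (the number of states). The repeated state found above gives |xy| = j ≤ 6 and |y| = j − i ≥ 1.

S1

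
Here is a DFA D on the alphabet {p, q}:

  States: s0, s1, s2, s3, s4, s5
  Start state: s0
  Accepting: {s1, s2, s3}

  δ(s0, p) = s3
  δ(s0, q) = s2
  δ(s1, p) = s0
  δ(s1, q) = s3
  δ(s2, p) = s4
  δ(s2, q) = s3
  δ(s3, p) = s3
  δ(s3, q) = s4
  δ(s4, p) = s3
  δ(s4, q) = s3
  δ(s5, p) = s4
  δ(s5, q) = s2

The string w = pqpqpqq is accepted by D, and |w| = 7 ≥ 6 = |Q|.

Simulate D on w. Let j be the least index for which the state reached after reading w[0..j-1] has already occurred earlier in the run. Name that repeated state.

Run of D on w = p q p q p q q:
  step 0: s0  (start)
  step 1: s3  (read p: s0→s3)
  step 2: s4  (read q: s3→s4)
  step 3: s3  (read p: s4→s3)   ← first repeat (s3 seen earlier)
  step 4: s4  (read q: s3→s4)
  step 5: s3  (read p: s4→s3)
  step 6: s4  (read q: s3→s4)
  step 7: s3  (read q: s4→s3)

The earliest repeat is at step j = 3: D is in s3, which it already visited at step i = 1.
With |Q| = 6, pigeonhole forces a state repeat no later than step 6; the substring read between the first and second visits to that state can be pumped.

s3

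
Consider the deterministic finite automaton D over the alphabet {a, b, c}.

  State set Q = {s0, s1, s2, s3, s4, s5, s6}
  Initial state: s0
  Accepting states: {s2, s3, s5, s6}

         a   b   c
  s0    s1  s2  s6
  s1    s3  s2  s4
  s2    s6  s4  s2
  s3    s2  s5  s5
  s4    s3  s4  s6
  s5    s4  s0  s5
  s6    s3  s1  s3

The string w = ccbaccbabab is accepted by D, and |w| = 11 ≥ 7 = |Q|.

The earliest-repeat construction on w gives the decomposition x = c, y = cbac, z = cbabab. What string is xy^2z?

xy^2z = c·cbac·cbac·cbabab = ccbaccbaccbabab.
Reading y = cbac takes D from s6 back to s6, so after x·y·y the machine is still in s6, and z then leads to the accepting state s5. Hence ccbaccbaccbabab ∈ L(D).

ccbaccbaccbabab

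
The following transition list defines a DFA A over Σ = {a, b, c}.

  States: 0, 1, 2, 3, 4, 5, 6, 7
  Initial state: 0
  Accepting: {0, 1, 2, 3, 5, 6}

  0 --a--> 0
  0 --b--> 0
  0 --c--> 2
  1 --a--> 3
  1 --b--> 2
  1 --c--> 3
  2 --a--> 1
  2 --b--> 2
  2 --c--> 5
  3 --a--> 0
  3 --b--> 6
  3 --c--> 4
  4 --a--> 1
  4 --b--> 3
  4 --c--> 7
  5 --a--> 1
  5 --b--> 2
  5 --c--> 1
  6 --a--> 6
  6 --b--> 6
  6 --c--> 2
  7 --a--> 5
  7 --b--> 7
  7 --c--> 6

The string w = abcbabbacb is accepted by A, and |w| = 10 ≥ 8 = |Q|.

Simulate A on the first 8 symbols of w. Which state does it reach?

State sequence: 0 -a-> 0 -b-> 0 -c-> 2 -b-> 2 -a-> 1 -b-> 2 -b-> 2 -a-> 1

After reading 8 characters, A is in state 1.

1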